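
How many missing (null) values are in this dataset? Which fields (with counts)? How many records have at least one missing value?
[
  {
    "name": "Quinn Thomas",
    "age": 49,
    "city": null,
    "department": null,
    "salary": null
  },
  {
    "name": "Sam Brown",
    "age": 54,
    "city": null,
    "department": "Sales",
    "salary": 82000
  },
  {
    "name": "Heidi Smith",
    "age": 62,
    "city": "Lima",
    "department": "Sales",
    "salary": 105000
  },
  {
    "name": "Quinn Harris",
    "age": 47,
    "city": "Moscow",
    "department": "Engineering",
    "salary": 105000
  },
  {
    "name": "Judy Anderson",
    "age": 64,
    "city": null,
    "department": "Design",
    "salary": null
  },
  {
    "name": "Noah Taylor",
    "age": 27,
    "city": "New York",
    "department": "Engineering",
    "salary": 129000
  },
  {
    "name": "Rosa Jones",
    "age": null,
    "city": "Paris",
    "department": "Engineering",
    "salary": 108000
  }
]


Checking for missing (null) values in 7 records:

  Quinn Thomas: city, department, salary
  Sam Brown: city
  Heidi Smith: complete
  Quinn Harris: complete
  Judy Anderson: city, salary
  Noah Taylor: complete
  Rosa Jones: age

Per field:
  name: 0 missing
  age: 1 missing
  city: 3 missing
  department: 1 missing
  salary: 2 missing

Total missing values: 7
Records with any missing: 4

7 missing values (age: 1, city: 3, department: 1, salary: 2); 4 incomplete records


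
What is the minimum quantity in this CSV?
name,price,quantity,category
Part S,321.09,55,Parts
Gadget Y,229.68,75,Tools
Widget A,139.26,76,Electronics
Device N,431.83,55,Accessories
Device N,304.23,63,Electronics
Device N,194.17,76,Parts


Computing minimum quantity:
Values: [55, 75, 76, 55, 63, 76]
Min = 55

55


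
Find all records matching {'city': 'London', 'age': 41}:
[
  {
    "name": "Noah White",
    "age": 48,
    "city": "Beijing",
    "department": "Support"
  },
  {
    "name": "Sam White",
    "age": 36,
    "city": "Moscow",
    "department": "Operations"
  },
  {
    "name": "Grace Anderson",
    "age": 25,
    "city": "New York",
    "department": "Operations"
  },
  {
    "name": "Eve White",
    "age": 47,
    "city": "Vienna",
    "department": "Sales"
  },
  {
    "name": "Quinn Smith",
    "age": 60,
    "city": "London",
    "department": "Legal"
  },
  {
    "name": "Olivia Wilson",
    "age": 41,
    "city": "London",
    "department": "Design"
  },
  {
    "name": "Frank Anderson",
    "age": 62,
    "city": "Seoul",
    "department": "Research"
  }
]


Search criteria: {'city': 'London', 'age': 41}

Checking 7 records:
  Noah White: {city: Beijing, age: 48}
  Sam White: {city: Moscow, age: 36}
  Grace Anderson: {city: New York, age: 25}
  Eve White: {city: Vienna, age: 47}
  Quinn Smith: {city: London, age: 60}
  Olivia Wilson: {city: London, age: 41} <-- MATCH
  Frank Anderson: {city: Seoul, age: 62}

Matches: ["Olivia Wilson"]

["Olivia Wilson"]


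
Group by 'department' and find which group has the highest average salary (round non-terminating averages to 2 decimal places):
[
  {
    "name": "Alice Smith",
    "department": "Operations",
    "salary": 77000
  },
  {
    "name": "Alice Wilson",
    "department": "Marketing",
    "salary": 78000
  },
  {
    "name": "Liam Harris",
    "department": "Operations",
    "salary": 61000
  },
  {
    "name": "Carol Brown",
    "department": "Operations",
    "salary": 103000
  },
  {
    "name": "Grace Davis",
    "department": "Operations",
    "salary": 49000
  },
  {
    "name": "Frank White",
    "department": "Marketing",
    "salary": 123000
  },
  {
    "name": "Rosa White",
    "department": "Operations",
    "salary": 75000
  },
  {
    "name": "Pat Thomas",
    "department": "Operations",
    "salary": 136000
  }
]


Group by: department

Groups:
  Marketing: 2 people, avg salary = 201000/2 = $100500
  Operations: 6 people, avg salary = 501000/6 = $83500

Highest average salary: Marketing ($100500)

Marketing ($100500)


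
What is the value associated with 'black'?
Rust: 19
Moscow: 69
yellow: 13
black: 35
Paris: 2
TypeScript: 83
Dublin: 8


Looking up key 'black'
Value: 35

35


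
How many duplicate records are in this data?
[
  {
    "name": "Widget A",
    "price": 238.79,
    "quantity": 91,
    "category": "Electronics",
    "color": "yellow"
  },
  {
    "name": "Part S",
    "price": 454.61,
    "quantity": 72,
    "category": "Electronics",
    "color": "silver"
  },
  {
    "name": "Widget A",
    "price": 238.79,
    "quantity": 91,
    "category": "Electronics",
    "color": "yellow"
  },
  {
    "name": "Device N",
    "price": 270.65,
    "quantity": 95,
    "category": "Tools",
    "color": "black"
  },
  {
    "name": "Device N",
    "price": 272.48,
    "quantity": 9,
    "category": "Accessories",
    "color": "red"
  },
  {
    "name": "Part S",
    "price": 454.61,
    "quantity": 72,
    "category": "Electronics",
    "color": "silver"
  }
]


Checking 6 records for duplicates:

  Row 1: Widget A ($238.79, qty 91)
  Row 2: Part S ($454.61, qty 72)
  Row 3: Widget A ($238.79, qty 91) <-- DUPLICATE
  Row 4: Device N ($270.65, qty 95)
  Row 5: Device N ($272.48, qty 9)
  Row 6: Part S ($454.61, qty 72) <-- DUPLICATE

Duplicates found: 2
Unique records: 4

2 duplicates, 4 unique


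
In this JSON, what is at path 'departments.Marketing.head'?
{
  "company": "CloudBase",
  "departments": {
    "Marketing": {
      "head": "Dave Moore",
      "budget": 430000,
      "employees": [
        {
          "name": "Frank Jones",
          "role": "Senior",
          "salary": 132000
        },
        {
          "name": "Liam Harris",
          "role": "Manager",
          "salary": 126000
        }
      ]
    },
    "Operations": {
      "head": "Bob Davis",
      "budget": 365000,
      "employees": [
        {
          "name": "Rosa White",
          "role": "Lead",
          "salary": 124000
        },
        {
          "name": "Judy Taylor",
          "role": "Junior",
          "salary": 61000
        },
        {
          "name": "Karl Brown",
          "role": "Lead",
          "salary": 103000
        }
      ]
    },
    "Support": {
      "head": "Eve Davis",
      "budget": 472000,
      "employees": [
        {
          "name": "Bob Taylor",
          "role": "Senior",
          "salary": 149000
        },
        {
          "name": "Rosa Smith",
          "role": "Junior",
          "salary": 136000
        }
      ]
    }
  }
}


Path: departments.Marketing.head

Navigate:
  -> departments
  -> Marketing
  -> head = 'Dave Moore'

Dave Moore


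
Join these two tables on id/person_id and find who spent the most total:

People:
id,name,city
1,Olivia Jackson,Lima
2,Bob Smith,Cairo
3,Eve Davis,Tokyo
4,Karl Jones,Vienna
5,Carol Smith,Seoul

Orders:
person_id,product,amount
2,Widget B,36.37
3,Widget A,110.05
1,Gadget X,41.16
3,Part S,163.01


Join on: people.id = orders.person_id

Joined rows:
  Bob Smith (Cairo) bought Widget B for $36.37
  Eve Davis (Tokyo) bought Widget A for $110.05
  Olivia Jackson (Lima) bought Gadget X for $41.16
  Eve Davis (Tokyo) bought Part S for $163.01

Total per person:
  Eve Davis: $273.06
  Olivia Jackson: $41.16
  Bob Smith: $36.37

Top spender: Eve Davis ($273.06)

Eve Davis ($273.06)


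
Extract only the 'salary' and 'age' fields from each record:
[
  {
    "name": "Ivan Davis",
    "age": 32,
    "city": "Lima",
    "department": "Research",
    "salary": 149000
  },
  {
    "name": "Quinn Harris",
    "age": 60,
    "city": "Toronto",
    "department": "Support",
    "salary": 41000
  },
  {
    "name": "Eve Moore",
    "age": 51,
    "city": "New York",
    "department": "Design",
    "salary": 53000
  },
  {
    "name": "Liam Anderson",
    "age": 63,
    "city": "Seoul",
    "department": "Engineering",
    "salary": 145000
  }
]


Original: 4 records with fields: name, age, city, department, salary
Keep: ['salary', 'age']
Drop: ['name', 'city', 'department']
Result: 4 records, 2 fields each

[
  {
    "salary": 149000,
    "age": 32
  },
  {
    "salary": 41000,
    "age": 60
  },
  {
    "salary": 53000,
    "age": 51
  },
  {
    "salary": 145000,
    "age": 63
  }
]


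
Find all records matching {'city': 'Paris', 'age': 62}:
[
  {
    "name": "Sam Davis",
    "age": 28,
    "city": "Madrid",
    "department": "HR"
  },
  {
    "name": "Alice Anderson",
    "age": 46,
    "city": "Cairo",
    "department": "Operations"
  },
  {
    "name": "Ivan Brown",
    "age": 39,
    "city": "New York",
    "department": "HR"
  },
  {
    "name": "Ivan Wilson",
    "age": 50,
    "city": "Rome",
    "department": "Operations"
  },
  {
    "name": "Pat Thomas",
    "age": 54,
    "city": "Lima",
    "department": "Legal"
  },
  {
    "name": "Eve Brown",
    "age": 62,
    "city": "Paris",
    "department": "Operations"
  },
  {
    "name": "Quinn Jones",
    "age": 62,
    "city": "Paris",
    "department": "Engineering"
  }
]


Search criteria: {'city': 'Paris', 'age': 62}

Checking 7 records:
  Sam Davis: {city: Madrid, age: 28}
  Alice Anderson: {city: Cairo, age: 46}
  Ivan Brown: {city: New York, age: 39}
  Ivan Wilson: {city: Rome, age: 50}
  Pat Thomas: {city: Lima, age: 54}
  Eve Brown: {city: Paris, age: 62} <-- MATCH
  Quinn Jones: {city: Paris, age: 62} <-- MATCH

Matches: ["Eve Brown", "Quinn Jones"]

["Eve Brown", "Quinn Jones"]


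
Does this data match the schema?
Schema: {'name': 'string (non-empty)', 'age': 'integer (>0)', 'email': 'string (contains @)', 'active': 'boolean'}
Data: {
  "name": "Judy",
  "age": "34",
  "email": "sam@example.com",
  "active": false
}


Validating each field against schema:
  name: OK (non-empty string)
  age: FAIL ("34" is not an integer)
  email: OK (string with @)
  active: OK (boolean)

Result: INVALID (1 error: age)

INVALID (1 error: age)


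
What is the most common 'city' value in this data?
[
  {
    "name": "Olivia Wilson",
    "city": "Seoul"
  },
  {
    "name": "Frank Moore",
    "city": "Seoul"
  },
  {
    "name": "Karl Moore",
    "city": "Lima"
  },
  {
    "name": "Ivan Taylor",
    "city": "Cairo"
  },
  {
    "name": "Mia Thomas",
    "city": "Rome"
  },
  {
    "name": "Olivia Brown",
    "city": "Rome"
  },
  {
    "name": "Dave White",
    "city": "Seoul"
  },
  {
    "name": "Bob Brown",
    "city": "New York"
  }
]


Counting 'city' values across 8 records:

  Seoul: 3 ###
  Rome: 2 ##
  Lima: 1 #
  Cairo: 1 #
  New York: 1 #

Most common: Seoul (3 times)

Seoul (3 times)


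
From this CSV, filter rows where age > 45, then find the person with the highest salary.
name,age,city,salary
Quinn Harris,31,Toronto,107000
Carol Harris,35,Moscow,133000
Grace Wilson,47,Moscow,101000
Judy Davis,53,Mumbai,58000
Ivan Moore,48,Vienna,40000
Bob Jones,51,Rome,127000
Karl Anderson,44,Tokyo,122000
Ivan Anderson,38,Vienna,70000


Filter: age > 45
Sort by: salary (descending)

Filtered records (4):
  Bob Jones, age 51, salary $127000
  Grace Wilson, age 47, salary $101000
  Judy Davis, age 53, salary $58000
  Ivan Moore, age 48, salary $40000

Highest salary: Bob Jones ($127000)

Bob Jones


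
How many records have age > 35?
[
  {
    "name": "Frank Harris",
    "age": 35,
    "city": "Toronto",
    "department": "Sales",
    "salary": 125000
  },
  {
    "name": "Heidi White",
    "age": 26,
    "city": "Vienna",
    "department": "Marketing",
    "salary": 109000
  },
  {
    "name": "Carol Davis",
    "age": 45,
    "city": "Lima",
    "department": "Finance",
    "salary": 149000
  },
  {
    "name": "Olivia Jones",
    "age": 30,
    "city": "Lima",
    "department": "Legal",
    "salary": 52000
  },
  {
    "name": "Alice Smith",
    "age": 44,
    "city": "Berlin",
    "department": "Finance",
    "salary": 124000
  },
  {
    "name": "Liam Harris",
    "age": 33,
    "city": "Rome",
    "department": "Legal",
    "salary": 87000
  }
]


Data: 6 records
Condition: age > 35

Checking each record:
  Frank Harris: 35
  Heidi White: 26
  Carol Davis: 45 MATCH
  Olivia Jones: 30
  Alice Smith: 44 MATCH
  Liam Harris: 33

Count: 2

2


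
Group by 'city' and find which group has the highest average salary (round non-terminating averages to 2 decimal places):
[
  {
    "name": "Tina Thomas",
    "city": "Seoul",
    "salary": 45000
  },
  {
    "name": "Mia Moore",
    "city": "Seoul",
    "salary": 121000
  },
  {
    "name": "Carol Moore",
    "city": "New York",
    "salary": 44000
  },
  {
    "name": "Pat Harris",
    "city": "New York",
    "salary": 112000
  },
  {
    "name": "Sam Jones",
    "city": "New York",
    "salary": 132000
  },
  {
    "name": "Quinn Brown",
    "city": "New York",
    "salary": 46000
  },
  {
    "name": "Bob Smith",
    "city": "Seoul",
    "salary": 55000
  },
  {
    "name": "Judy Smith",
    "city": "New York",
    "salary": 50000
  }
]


Group by: city

Groups:
  New York: 5 people, avg salary = 384000/5 = $76800
  Seoul: 3 people, avg salary = 221000/3 ≈ $73666.67

Highest average salary: New York ($76800)

New York ($76800)


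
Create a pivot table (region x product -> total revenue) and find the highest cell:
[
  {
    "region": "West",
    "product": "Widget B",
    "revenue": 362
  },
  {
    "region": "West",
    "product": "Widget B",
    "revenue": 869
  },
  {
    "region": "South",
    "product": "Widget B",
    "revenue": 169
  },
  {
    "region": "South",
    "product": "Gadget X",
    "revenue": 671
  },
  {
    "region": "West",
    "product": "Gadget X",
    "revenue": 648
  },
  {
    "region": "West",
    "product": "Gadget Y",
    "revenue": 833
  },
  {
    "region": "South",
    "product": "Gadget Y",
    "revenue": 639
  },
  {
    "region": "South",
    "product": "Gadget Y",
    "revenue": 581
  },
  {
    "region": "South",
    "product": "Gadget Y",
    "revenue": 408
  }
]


Pivot: region (rows) x product (columns) -> total revenue

     Gadget X      Gadget Y      Widget B    
South          671          1628           169  
West           648           833          1231  

Highest: South / Gadget Y = $1628

South / Gadget Y = $1628


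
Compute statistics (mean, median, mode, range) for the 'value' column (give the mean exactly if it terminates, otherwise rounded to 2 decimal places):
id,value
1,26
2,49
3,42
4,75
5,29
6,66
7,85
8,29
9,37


Data: [26, 49, 42, 75, 29, 66, 85, 29, 37]
Count: 9
Sum: 438
Mean: 438/9 ≈ 48.67 (rounded to 2 decimal places)
Sorted: [26, 29, 29, 37, 42, 49, 66, 75, 85]
Median: 42.0
Mode: 29 (2 times)
Range: 85 - 26 = 59
Min: 26, Max: 85

mean≈48.67, median=42.0, mode=29, range=59


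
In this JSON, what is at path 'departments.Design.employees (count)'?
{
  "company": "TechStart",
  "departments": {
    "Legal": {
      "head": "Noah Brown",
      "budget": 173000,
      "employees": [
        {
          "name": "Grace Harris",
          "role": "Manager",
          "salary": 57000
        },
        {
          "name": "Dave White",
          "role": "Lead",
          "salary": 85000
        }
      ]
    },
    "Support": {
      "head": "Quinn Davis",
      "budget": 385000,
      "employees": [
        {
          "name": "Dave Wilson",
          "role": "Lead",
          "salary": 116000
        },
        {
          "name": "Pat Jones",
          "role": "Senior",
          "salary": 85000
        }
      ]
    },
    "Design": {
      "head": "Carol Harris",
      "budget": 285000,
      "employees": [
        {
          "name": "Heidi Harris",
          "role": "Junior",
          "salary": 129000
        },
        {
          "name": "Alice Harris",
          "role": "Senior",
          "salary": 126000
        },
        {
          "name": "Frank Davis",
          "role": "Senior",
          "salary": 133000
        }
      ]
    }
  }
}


Path: departments.Design.employees (count)

Navigate:
  -> departments
  -> Design
  -> employees (array, length 3)

3


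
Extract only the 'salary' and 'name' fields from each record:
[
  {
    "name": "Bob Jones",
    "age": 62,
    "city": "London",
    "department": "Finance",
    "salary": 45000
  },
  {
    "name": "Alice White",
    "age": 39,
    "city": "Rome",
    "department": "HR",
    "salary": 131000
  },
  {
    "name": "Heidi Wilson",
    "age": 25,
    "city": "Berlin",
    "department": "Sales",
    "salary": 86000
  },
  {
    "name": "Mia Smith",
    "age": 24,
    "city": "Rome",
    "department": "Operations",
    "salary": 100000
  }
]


Original: 4 records with fields: name, age, city, department, salary
Keep: ['salary', 'name']
Drop: ['age', 'city', 'department']
Result: 4 records, 2 fields each

[
  {
    "salary": 45000,
    "name": "Bob Jones"
  },
  {
    "salary": 131000,
    "name": "Alice White"
  },
  {
    "salary": 86000,
    "name": "Heidi Wilson"
  },
  {
    "salary": 100000,
    "name": "Mia Smith"
  }
]


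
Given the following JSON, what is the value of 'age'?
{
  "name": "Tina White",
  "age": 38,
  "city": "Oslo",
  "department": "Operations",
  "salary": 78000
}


Looking up field 'age'
Value: 38

38


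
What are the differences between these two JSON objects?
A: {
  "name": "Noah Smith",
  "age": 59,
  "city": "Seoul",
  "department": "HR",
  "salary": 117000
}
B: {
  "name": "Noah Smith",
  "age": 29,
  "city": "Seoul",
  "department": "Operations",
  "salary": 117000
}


Comparing each field (in key order):
  name: same
  age: DIFFERENT
  city: same
  department: DIFFERENT
  salary: same
Differences:
  age: 59 -> 29
  department: HR -> Operations

2 field(s) changed

2 changes: age, department


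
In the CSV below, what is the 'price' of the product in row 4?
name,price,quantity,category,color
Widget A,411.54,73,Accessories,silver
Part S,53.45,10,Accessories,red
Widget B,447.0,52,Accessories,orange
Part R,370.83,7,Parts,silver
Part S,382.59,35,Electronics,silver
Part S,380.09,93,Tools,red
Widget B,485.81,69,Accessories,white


Query: Row 4 ('Part R'), column 'price'
Value: 370.83

370.83


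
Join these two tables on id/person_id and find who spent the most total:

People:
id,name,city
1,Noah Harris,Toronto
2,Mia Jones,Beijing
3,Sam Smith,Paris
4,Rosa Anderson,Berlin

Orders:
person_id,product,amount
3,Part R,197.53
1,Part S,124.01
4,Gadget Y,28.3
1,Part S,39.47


Join on: people.id = orders.person_id

Joined rows:
  Sam Smith (Paris) bought Part R for $197.53
  Noah Harris (Toronto) bought Part S for $124.01
  Rosa Anderson (Berlin) bought Gadget Y for $28.3
  Noah Harris (Toronto) bought Part S for $39.47

Total per person:
  Sam Smith: $197.53
  Noah Harris: $163.48
  Rosa Anderson: $28.30

Top spender: Sam Smith ($197.53)

Sam Smith ($197.53)


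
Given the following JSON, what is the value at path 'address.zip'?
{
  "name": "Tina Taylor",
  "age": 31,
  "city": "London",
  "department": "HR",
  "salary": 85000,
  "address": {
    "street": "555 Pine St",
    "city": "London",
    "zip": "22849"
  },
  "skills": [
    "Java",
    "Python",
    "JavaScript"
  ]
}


Query: address.zip
Path: address -> zip
Value: 22849

22849


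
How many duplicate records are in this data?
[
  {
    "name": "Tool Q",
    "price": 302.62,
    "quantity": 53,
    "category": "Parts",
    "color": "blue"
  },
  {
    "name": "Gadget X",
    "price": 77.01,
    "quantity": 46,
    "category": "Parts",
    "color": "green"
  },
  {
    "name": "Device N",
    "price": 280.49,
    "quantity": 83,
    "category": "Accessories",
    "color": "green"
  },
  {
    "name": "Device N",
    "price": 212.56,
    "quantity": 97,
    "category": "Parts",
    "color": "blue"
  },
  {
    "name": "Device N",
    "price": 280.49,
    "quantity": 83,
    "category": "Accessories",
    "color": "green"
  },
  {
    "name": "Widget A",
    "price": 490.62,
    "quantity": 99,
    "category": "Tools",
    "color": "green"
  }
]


Checking 6 records for duplicates:

  Row 1: Tool Q ($302.62, qty 53)
  Row 2: Gadget X ($77.01, qty 46)
  Row 3: Device N ($280.49, qty 83)
  Row 4: Device N ($212.56, qty 97)
  Row 5: Device N ($280.49, qty 83) <-- DUPLICATE
  Row 6: Widget A ($490.62, qty 99)

Duplicates found: 1
Unique records: 5

1 duplicates, 5 unique


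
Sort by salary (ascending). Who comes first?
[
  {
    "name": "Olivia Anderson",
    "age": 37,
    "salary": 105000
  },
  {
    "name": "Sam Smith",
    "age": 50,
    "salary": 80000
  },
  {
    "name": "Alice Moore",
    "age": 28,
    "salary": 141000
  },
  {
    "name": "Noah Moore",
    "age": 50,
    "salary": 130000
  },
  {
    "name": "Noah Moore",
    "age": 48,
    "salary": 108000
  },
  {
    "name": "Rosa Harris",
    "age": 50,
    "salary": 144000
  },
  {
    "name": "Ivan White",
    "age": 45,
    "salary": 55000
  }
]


Sort by: salary (ascending)

Sorted order:
  1. Ivan White (salary = 55000)
  2. Sam Smith (salary = 80000)
  3. Olivia Anderson (salary = 105000)
  4. Noah Moore (salary = 108000)
  5. Noah Moore (salary = 130000)
  6. Alice Moore (salary = 141000)
  7. Rosa Harris (salary = 144000)

First: Ivan White

Ivan White


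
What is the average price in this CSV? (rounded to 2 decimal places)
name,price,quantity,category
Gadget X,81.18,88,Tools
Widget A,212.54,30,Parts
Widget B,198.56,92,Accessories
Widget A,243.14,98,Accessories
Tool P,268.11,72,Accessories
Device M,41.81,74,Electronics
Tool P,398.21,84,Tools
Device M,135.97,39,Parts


Computing average price:
Values: [81.18, 212.54, 198.56, 243.14, 268.11, 41.81, 398.21, 135.97]
Sum = 1579.52
Count = 8
Average = 1579.52/8 = 197.44

197.44


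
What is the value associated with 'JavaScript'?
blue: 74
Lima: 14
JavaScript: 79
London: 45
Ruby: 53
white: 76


Looking up key 'JavaScript'
Value: 79

79


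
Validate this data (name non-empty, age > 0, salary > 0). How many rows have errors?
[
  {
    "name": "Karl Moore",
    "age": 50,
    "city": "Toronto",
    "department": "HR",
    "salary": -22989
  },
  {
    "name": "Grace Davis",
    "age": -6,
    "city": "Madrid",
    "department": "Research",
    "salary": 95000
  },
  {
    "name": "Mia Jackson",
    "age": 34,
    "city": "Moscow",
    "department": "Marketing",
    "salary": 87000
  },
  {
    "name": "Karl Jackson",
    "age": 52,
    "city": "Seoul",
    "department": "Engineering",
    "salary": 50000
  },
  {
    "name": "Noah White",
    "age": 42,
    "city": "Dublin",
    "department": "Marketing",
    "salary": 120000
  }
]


Validating 5 records:
Rules: name non-empty, age > 0, salary > 0

  Row 1 (Karl Moore): negative salary: -22989
  Row 2 (Grace Davis): negative age: -6
  Row 3 (Mia Jackson): OK
  Row 4 (Karl Jackson): OK
  Row 5 (Noah White): OK

Total errors: 2

2 errors


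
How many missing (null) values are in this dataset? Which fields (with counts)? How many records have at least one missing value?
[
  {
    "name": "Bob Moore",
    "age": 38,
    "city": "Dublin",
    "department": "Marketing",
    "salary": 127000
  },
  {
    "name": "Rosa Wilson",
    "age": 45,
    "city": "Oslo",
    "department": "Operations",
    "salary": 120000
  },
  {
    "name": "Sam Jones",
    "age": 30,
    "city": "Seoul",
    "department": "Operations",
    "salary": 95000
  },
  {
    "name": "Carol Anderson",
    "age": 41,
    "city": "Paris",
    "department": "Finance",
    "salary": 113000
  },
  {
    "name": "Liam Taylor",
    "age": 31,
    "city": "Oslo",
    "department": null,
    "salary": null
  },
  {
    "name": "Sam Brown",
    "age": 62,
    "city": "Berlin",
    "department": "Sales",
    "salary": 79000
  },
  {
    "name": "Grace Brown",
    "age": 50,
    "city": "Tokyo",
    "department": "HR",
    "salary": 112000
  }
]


Checking for missing (null) values in 7 records:

  Bob Moore: complete
  Rosa Wilson: complete
  Sam Jones: complete
  Carol Anderson: complete
  Liam Taylor: department, salary
  Sam Brown: complete
  Grace Brown: complete

Per field:
  name: 0 missing
  age: 0 missing
  city: 0 missing
  department: 1 missing
  salary: 1 missing

Total missing values: 2
Records with any missing: 1

2 missing values (department: 1, salary: 1); 1 incomplete records


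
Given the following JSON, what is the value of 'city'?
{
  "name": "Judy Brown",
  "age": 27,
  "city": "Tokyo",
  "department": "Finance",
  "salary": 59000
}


Looking up field 'city'
Value: Tokyo

Tokyo


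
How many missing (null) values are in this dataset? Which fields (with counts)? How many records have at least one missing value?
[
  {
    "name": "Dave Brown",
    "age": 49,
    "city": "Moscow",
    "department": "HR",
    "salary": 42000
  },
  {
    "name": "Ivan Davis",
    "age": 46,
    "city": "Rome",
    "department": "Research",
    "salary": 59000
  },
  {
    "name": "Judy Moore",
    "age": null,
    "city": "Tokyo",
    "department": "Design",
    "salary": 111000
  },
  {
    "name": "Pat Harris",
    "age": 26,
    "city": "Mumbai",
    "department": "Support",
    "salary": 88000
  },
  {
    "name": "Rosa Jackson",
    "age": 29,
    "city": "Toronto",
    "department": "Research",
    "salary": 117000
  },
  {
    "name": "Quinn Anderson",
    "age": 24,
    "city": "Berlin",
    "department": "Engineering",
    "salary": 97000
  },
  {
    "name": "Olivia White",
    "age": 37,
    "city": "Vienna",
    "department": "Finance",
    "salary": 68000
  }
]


Checking for missing (null) values in 7 records:

  Dave Brown: complete
  Ivan Davis: complete
  Judy Moore: age
  Pat Harris: complete
  Rosa Jackson: complete
  Quinn Anderson: complete
  Olivia White: complete

Per field:
  name: 0 missing
  age: 1 missing
  city: 0 missing
  department: 0 missing
  salary: 0 missing

Total missing values: 1
Records with any missing: 1

1 missing values (age: 1); 1 incomplete records


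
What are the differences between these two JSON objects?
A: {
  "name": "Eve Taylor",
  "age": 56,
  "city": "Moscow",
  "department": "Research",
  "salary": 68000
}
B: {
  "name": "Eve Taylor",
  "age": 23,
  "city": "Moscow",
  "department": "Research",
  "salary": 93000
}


Comparing each field (in key order):
  name: same
  age: DIFFERENT
  city: same
  department: same
  salary: DIFFERENT
Differences:
  age: 56 -> 23
  salary: 68000 -> 93000

2 field(s) changed

2 changes: age, salary


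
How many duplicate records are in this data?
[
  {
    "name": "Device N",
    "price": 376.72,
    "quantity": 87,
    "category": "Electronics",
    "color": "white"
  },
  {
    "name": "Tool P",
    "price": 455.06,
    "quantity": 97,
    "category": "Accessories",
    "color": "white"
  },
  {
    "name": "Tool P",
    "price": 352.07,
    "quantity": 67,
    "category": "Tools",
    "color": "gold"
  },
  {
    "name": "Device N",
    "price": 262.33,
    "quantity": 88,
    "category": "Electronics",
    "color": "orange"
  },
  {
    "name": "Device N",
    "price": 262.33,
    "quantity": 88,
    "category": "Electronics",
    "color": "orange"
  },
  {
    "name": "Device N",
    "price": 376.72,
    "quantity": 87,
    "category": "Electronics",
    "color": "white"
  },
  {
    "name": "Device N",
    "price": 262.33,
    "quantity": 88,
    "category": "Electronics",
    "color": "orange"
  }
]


Checking 7 records for duplicates:

  Row 1: Device N ($376.72, qty 87)
  Row 2: Tool P ($455.06, qty 97)
  Row 3: Tool P ($352.07, qty 67)
  Row 4: Device N ($262.33, qty 88)
  Row 5: Device N ($262.33, qty 88) <-- DUPLICATE
  Row 6: Device N ($376.72, qty 87) <-- DUPLICATE
  Row 7: Device N ($262.33, qty 88) <-- DUPLICATE

Duplicates found: 3
Unique records: 4

3 duplicates, 4 unique


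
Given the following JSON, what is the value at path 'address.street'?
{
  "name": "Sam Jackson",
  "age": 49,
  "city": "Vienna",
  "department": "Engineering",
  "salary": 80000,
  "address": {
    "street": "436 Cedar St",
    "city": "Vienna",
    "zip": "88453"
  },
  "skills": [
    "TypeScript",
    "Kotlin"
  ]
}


Query: address.street
Path: address -> street
Value: 436 Cedar St

436 Cedar St


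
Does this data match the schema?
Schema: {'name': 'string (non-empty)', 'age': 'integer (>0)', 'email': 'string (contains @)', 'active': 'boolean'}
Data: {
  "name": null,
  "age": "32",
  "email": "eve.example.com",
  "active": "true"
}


Validating each field against schema:
  name: FAIL (null is not a string)
  age: FAIL ("32" is not an integer)
  email: FAIL ("eve.example.com" does not contain @)
  active: FAIL ("true" is not a boolean)

Result: INVALID (4 errors: name, age, email, active)

INVALID (4 errors: name, age, email, active)


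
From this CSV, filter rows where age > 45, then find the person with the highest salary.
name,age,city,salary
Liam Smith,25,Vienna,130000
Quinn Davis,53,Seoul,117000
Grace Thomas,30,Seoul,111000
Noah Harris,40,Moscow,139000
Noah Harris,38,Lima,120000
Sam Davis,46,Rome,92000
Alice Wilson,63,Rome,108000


Filter: age > 45
Sort by: salary (descending)

Filtered records (3):
  Quinn Davis, age 53, salary $117000
  Alice Wilson, age 63, salary $108000
  Sam Davis, age 46, salary $92000

Highest salary: Quinn Davis ($117000)

Quinn Davis


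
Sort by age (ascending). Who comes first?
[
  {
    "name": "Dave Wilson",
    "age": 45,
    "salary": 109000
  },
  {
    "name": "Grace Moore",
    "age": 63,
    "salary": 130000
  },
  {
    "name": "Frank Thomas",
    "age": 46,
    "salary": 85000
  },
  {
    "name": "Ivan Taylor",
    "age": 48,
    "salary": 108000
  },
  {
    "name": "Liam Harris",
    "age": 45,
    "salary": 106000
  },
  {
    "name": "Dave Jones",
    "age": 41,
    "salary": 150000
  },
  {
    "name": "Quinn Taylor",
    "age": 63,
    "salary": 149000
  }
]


Sort by: age (ascending)

Sorted order:
  1. Dave Jones (age = 41)
  2. Dave Wilson (age = 45)
  3. Liam Harris (age = 45)
  4. Frank Thomas (age = 46)
  5. Ivan Taylor (age = 48)
  6. Grace Moore (age = 63)
  7. Quinn Taylor (age = 63)

First: Dave Jones

Dave Jones


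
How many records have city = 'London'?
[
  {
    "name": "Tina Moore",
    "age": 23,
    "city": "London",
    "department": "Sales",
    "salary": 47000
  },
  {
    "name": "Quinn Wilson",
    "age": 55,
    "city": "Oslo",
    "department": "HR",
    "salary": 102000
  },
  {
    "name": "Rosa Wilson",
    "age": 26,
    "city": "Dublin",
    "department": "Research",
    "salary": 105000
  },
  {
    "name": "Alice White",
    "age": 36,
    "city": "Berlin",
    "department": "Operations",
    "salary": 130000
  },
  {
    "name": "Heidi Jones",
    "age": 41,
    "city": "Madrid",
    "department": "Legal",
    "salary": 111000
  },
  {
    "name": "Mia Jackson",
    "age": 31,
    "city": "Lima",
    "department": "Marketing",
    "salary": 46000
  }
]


Data: 6 records
Condition: city = 'London'

Checking each record:
  Tina Moore: London MATCH
  Quinn Wilson: Oslo
  Rosa Wilson: Dublin
  Alice White: Berlin
  Heidi Jones: Madrid
  Mia Jackson: Lima

Count: 1

1


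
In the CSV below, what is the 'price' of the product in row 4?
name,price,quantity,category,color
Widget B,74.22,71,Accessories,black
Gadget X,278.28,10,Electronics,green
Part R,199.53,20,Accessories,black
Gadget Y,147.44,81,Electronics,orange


Query: Row 4 ('Gadget Y'), column 'price'
Value: 147.44

147.44


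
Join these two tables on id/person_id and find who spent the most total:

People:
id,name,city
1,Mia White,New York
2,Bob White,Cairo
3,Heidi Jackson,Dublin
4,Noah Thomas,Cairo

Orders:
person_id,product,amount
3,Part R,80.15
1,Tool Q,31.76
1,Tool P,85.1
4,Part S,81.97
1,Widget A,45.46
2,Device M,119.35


Join on: people.id = orders.person_id

Joined rows:
  Heidi Jackson (Dublin) bought Part R for $80.15
  Mia White (New York) bought Tool Q for $31.76
  Mia White (New York) bought Tool P for $85.1
  Noah Thomas (Cairo) bought Part S for $81.97
  Mia White (New York) bought Widget A for $45.46
  Bob White (Cairo) bought Device M for $119.35

Total per person:
  Mia White: $162.32
  Bob White: $119.35
  Noah Thomas: $81.97
  Heidi Jackson: $80.15

Top spender: Mia White ($162.32)

Mia White ($162.32)


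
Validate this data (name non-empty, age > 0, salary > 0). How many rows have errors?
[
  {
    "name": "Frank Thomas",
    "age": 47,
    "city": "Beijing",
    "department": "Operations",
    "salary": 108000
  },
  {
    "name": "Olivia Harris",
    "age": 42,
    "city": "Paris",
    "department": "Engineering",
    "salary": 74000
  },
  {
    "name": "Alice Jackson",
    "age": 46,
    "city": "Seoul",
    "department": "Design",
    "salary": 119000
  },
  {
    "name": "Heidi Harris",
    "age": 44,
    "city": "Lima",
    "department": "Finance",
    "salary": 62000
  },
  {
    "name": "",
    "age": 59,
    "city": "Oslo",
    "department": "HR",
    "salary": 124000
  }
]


Validating 5 records:
Rules: name non-empty, age > 0, salary > 0

  Row 1 (Frank Thomas): OK
  Row 2 (Olivia Harris): OK
  Row 3 (Alice Jackson): OK
  Row 4 (Heidi Harris): OK
  Row 5 (???): empty name

Total errors: 1

1 errors


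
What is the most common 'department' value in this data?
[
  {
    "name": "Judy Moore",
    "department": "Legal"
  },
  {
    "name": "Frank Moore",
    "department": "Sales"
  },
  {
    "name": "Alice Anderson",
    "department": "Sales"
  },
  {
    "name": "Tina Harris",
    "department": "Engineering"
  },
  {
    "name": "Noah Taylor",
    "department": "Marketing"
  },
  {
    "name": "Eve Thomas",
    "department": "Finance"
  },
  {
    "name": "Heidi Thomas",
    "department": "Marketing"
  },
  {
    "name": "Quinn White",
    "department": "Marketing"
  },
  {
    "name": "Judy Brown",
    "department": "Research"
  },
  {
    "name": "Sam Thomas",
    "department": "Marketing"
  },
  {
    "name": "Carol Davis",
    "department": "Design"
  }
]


Counting 'department' values across 11 records:

  Marketing: 4 ####
  Sales: 2 ##
  Legal: 1 #
  Engineering: 1 #
  Finance: 1 #
  Research: 1 #
  Design: 1 #

Most common: Marketing (4 times)

Marketing (4 times)


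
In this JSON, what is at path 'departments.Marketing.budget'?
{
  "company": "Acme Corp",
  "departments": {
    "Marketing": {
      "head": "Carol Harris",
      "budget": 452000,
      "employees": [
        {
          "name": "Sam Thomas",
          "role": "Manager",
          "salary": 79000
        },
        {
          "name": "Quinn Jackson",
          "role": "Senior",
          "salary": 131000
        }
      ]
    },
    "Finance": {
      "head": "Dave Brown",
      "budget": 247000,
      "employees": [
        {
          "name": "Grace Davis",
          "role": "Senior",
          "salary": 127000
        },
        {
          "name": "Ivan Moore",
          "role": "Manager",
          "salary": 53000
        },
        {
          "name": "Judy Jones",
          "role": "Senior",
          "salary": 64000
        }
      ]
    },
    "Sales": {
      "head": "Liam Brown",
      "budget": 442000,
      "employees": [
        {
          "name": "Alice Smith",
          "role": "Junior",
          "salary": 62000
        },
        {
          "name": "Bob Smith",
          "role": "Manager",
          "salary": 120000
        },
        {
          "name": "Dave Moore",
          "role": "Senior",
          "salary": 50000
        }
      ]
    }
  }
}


Path: departments.Marketing.budget

Navigate:
  -> departments
  -> Marketing
  -> budget = 452000

452000


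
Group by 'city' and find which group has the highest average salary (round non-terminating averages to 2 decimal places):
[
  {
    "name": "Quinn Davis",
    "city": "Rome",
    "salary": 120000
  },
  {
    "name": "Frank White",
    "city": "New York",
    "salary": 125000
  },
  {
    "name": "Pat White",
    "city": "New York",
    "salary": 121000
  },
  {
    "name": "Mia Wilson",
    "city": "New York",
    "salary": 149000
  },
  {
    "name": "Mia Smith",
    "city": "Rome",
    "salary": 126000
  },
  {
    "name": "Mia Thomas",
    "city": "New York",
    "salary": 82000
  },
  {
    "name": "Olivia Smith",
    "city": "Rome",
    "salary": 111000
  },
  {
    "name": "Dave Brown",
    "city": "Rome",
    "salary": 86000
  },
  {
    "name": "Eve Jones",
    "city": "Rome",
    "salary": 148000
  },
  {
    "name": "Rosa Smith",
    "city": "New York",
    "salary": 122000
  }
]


Group by: city

Groups:
  New York: 5 people, avg salary = 599000/5 = $119800
  Rome: 5 people, avg salary = 591000/5 = $118200

Highest average salary: New York ($119800)

New York ($119800)


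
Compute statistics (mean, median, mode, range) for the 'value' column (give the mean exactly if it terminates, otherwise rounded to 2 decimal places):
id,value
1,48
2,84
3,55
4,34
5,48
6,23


Data: [48, 84, 55, 34, 48, 23]
Count: 6
Sum: 292
Mean: 292/6 ≈ 48.67 (rounded to 2 decimal places)
Sorted: [23, 34, 48, 48, 55, 84]
Median: 48.0
Mode: 48 (2 times)
Range: 84 - 23 = 61
Min: 23, Max: 84

mean≈48.67, median=48.0, mode=48, range=61


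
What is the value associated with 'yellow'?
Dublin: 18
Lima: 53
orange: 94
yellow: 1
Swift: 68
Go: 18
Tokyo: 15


Looking up key 'yellow'
Value: 1

1


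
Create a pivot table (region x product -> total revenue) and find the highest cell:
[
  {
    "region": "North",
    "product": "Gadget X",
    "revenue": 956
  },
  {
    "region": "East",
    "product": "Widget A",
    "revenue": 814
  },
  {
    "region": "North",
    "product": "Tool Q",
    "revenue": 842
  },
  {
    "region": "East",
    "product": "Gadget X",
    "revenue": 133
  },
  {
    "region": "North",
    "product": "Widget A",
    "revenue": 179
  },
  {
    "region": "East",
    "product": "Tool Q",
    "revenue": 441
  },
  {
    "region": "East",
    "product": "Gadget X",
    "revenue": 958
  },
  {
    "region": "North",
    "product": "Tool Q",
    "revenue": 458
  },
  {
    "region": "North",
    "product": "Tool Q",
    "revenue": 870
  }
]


Pivot: region (rows) x product (columns) -> total revenue

     Gadget X      Tool Q        Widget A    
East          1091           441           814  
North          956          2170           179  

Highest: North / Tool Q = $2170

North / Tool Q = $2170


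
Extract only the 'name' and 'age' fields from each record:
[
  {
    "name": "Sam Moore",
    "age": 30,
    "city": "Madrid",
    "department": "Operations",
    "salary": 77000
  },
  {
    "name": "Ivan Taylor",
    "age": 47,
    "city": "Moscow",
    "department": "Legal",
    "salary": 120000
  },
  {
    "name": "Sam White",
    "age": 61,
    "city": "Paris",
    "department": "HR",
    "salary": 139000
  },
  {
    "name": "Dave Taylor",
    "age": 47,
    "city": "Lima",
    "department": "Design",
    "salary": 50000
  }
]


Original: 4 records with fields: name, age, city, department, salary
Keep: ['name', 'age']
Drop: ['city', 'department', 'salary']
Result: 4 records, 2 fields each

[
  {
    "name": "Sam Moore",
    "age": 30
  },
  {
    "name": "Ivan Taylor",
    "age": 47
  },
  {
    "name": "Sam White",
    "age": 61
  },
  {
    "name": "Dave Taylor",
    "age": 47
  }
]


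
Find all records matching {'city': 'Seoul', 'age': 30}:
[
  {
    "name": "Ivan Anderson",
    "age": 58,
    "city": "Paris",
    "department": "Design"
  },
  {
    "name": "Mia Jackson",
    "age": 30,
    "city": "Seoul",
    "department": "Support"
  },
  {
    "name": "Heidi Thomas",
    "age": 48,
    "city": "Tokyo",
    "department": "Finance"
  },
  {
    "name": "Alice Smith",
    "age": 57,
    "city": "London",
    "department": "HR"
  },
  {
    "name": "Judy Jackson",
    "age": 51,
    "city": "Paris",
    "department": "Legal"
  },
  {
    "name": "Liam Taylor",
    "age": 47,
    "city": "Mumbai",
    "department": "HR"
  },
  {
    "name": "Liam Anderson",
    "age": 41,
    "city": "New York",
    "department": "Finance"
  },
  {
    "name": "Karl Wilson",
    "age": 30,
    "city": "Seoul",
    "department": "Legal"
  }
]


Search criteria: {'city': 'Seoul', 'age': 30}

Checking 8 records:
  Ivan Anderson: {city: Paris, age: 58}
  Mia Jackson: {city: Seoul, age: 30} <-- MATCH
  Heidi Thomas: {city: Tokyo, age: 48}
  Alice Smith: {city: London, age: 57}
  Judy Jackson: {city: Paris, age: 51}
  Liam Taylor: {city: Mumbai, age: 47}
  Liam Anderson: {city: New York, age: 41}
  Karl Wilson: {city: Seoul, age: 30} <-- MATCH

Matches: ["Mia Jackson", "Karl Wilson"]

["Mia Jackson", "Karl Wilson"]


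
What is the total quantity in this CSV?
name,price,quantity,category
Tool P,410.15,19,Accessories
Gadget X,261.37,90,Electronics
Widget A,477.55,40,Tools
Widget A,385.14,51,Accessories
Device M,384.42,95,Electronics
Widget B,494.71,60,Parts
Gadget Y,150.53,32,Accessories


Computing total quantity:
Values: [19, 90, 40, 51, 95, 60, 32]
Sum = 387

387
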